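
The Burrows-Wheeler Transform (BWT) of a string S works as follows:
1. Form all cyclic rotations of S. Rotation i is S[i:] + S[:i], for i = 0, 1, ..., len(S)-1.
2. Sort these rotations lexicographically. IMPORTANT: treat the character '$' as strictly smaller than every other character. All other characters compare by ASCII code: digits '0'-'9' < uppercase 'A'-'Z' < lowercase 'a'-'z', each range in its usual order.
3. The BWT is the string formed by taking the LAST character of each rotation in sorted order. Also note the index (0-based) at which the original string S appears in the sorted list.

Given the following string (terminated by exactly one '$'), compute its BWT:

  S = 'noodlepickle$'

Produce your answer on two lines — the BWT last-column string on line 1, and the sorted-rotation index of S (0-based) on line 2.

Answer: eiollpckd$one
9

Derivation:
All 13 rotations (rotation i = S[i:]+S[:i]):
  rot[0] = noodlepickle$
  rot[1] = oodlepickle$n
  rot[2] = odlepickle$no
  rot[3] = dlepickle$noo
  rot[4] = lepickle$nood
  rot[5] = epickle$noodl
  rot[6] = pickle$noodle
  rot[7] = ickle$noodlep
  rot[8] = ckle$noodlepi
  rot[9] = kle$noodlepic
  rot[10] = le$noodlepick
  rot[11] = e$noodlepickl
  rot[12] = $noodlepickle
Sorted (with $ < everything):
  sorted[0] = $noodlepickle  (last char: 'e')
  sorted[1] = ckle$noodlepi  (last char: 'i')
  sorted[2] = dlepickle$noo  (last char: 'o')
  sorted[3] = e$noodlepickl  (last char: 'l')
  sorted[4] = epickle$noodl  (last char: 'l')
  sorted[5] = ickle$noodlep  (last char: 'p')
  sorted[6] = kle$noodlepic  (last char: 'c')
  sorted[7] = le$noodlepick  (last char: 'k')
  sorted[8] = lepickle$nood  (last char: 'd')
  sorted[9] = noodlepickle$  (last char: '$')
  sorted[10] = odlepickle$no  (last char: 'o')
  sorted[11] = oodlepickle$n  (last char: 'n')
  sorted[12] = pickle$noodle  (last char: 'e')
Last column: eiollpckd$one
Original string S is at sorted index 9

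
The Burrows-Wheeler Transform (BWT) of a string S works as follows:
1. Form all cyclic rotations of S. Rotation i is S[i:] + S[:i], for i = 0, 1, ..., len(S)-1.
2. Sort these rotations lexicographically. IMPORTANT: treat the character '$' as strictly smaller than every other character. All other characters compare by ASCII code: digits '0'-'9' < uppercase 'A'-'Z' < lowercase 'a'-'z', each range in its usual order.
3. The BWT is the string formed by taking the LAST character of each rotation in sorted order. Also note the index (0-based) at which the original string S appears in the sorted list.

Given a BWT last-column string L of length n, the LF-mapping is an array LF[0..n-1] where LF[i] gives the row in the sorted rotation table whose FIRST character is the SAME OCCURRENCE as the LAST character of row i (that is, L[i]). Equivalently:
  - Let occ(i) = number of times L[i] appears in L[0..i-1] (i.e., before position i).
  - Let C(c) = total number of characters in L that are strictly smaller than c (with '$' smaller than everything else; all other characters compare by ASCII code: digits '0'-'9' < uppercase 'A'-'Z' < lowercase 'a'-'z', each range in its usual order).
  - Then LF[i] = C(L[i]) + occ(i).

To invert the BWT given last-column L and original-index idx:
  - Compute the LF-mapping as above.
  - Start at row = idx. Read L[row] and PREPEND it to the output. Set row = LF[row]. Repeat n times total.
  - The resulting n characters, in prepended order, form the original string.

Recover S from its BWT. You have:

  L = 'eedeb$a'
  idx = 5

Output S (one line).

Answer: eaedbe$

Derivation:
LF mapping: 4 5 3 6 2 0 1
Walk LF starting at row 5, prepending L[row]:
  step 1: row=5, L[5]='$', prepend. Next row=LF[5]=0
  step 2: row=0, L[0]='e', prepend. Next row=LF[0]=4
  step 3: row=4, L[4]='b', prepend. Next row=LF[4]=2
  step 4: row=2, L[2]='d', prepend. Next row=LF[2]=3
  step 5: row=3, L[3]='e', prepend. Next row=LF[3]=6
  step 6: row=6, L[6]='a', prepend. Next row=LF[6]=1
  step 7: row=1, L[1]='e', prepend. Next row=LF[1]=5
Reversed output: eaedbe$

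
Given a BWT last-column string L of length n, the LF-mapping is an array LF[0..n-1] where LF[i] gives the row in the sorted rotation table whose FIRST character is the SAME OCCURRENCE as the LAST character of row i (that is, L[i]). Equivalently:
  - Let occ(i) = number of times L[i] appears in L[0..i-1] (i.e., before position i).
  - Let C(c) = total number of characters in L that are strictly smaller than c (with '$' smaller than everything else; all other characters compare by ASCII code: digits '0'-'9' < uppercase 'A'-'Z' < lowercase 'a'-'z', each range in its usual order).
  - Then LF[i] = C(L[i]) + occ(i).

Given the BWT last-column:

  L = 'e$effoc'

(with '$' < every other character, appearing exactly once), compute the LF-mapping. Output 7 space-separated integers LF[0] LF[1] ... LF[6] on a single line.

Answer: 2 0 3 4 5 6 1

Derivation:
Char counts: '$':1, 'c':1, 'e':2, 'f':2, 'o':1
C (first-col start): C('$')=0, C('c')=1, C('e')=2, C('f')=4, C('o')=6
L[0]='e': occ=0, LF[0]=C('e')+0=2+0=2
L[1]='$': occ=0, LF[1]=C('$')+0=0+0=0
L[2]='e': occ=1, LF[2]=C('e')+1=2+1=3
L[3]='f': occ=0, LF[3]=C('f')+0=4+0=4
L[4]='f': occ=1, LF[4]=C('f')+1=4+1=5
L[5]='o': occ=0, LF[5]=C('o')+0=6+0=6
L[6]='c': occ=0, LF[6]=C('c')+0=1+0=1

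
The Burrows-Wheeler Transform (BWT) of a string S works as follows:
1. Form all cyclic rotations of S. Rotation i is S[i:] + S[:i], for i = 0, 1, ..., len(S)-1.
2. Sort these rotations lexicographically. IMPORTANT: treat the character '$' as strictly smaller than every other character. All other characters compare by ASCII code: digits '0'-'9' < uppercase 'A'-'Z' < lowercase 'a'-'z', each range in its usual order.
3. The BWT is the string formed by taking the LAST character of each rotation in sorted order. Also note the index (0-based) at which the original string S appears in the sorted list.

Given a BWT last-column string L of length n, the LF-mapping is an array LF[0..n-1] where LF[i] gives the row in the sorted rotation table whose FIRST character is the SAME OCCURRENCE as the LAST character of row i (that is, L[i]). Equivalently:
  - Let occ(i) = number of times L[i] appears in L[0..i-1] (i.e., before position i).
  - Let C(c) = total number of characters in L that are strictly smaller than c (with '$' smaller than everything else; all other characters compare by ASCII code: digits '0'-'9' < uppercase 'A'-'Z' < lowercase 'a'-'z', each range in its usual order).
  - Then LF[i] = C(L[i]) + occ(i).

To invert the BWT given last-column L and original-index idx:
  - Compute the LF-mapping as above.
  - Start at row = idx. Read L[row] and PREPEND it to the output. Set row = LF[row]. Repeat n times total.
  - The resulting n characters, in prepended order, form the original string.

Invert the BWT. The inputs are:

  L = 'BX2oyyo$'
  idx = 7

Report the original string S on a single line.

LF mapping: 2 3 1 4 6 7 5 0
Walk LF starting at row 7, prepending L[row]:
  step 1: row=7, L[7]='$', prepend. Next row=LF[7]=0
  step 2: row=0, L[0]='B', prepend. Next row=LF[0]=2
  step 3: row=2, L[2]='2', prepend. Next row=LF[2]=1
  step 4: row=1, L[1]='X', prepend. Next row=LF[1]=3
  step 5: row=3, L[3]='o', prepend. Next row=LF[3]=4
  step 6: row=4, L[4]='y', prepend. Next row=LF[4]=6
  step 7: row=6, L[6]='o', prepend. Next row=LF[6]=5
  step 8: row=5, L[5]='y', prepend. Next row=LF[5]=7
Reversed output: yoyoX2B$

Answer: yoyoX2B$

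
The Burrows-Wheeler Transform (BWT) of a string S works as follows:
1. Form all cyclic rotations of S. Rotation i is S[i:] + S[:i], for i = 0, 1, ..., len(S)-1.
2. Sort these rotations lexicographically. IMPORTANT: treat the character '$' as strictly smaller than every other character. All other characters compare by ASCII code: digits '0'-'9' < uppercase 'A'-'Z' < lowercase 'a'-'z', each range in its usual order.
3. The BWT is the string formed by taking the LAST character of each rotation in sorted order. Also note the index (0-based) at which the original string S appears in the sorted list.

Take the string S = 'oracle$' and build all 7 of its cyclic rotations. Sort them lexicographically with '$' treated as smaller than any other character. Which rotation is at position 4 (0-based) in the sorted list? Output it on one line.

All 7 rotations (rotation i = S[i:]+S[:i]):
  rot[0] = oracle$
  rot[1] = racle$o
  rot[2] = acle$or
  rot[3] = cle$ora
  rot[4] = le$orac
  rot[5] = e$oracl
  rot[6] = $oracle
Sorted (with $ < everything):
  sorted[0] = $oracle
  sorted[1] = acle$or
  sorted[2] = cle$ora
  sorted[3] = e$oracl
  sorted[4] = le$orac
  sorted[5] = oracle$
  sorted[6] = racle$o
sorted[4] = le$orac

Answer: le$orac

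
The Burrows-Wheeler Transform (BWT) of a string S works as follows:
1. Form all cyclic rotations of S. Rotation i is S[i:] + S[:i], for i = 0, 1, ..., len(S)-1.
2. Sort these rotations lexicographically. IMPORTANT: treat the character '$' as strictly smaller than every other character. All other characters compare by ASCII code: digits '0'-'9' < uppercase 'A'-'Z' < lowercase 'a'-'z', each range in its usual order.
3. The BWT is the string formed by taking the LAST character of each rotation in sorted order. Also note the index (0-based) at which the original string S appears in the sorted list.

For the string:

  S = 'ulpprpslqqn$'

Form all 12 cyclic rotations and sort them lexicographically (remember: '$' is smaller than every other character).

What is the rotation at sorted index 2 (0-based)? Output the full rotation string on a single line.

All 12 rotations (rotation i = S[i:]+S[:i]):
  rot[0] = ulpprpslqqn$
  rot[1] = lpprpslqqn$u
  rot[2] = pprpslqqn$ul
  rot[3] = prpslqqn$ulp
  rot[4] = rpslqqn$ulpp
  rot[5] = pslqqn$ulppr
  rot[6] = slqqn$ulpprp
  rot[7] = lqqn$ulpprps
  rot[8] = qqn$ulpprpsl
  rot[9] = qn$ulpprpslq
  rot[10] = n$ulpprpslqq
  rot[11] = $ulpprpslqqn
Sorted (with $ < everything):
  sorted[0] = $ulpprpslqqn
  sorted[1] = lpprpslqqn$u
  sorted[2] = lqqn$ulpprps
  sorted[3] = n$ulpprpslqq
  sorted[4] = pprpslqqn$ul
  sorted[5] = prpslqqn$ulp
  sorted[6] = pslqqn$ulppr
  sorted[7] = qn$ulpprpslq
  sorted[8] = qqn$ulpprpsl
  sorted[9] = rpslqqn$ulpp
  sorted[10] = slqqn$ulpprp
  sorted[11] = ulpprpslqqn$
sorted[2] = lqqn$ulpprps

Answer: lqqn$ulpprps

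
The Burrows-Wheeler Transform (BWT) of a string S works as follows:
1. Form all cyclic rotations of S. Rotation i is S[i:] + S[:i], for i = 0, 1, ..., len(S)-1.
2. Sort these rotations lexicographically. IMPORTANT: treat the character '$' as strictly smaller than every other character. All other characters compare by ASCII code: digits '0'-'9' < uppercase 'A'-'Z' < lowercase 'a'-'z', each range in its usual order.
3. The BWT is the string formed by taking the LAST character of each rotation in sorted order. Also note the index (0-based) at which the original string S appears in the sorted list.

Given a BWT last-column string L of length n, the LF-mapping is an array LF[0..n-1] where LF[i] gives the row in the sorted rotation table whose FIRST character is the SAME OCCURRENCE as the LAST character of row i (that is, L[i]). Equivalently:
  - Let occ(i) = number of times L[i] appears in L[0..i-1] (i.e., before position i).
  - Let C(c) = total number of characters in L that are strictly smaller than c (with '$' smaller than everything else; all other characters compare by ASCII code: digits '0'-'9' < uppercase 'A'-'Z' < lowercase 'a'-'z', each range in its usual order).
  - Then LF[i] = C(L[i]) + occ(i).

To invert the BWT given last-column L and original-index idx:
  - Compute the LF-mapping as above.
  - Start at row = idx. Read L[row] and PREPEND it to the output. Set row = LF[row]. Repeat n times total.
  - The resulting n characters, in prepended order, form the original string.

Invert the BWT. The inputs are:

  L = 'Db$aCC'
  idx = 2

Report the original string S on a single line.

LF mapping: 3 5 0 4 1 2
Walk LF starting at row 2, prepending L[row]:
  step 1: row=2, L[2]='$', prepend. Next row=LF[2]=0
  step 2: row=0, L[0]='D', prepend. Next row=LF[0]=3
  step 3: row=3, L[3]='a', prepend. Next row=LF[3]=4
  step 4: row=4, L[4]='C', prepend. Next row=LF[4]=1
  step 5: row=1, L[1]='b', prepend. Next row=LF[1]=5
  step 6: row=5, L[5]='C', prepend. Next row=LF[5]=2
Reversed output: CbCaD$

Answer: CbCaD$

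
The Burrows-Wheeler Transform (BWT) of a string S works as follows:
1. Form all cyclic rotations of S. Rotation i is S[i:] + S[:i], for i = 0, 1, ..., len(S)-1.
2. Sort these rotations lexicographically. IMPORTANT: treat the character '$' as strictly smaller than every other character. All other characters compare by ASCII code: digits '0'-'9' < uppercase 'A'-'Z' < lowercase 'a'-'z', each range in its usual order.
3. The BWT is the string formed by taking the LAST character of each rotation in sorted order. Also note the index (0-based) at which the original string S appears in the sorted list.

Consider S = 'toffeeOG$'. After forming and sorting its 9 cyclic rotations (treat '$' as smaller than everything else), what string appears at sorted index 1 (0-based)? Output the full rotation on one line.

Answer: G$toffeeO

Derivation:
All 9 rotations (rotation i = S[i:]+S[:i]):
  rot[0] = toffeeOG$
  rot[1] = offeeOG$t
  rot[2] = ffeeOG$to
  rot[3] = feeOG$tof
  rot[4] = eeOG$toff
  rot[5] = eOG$toffe
  rot[6] = OG$toffee
  rot[7] = G$toffeeO
  rot[8] = $toffeeOG
Sorted (with $ < everything):
  sorted[0] = $toffeeOG
  sorted[1] = G$toffeeO
  sorted[2] = OG$toffee
  sorted[3] = eOG$toffe
  sorted[4] = eeOG$toff
  sorted[5] = feeOG$tof
  sorted[6] = ffeeOG$to
  sorted[7] = offeeOG$t
  sorted[8] = toffeeOG$
sorted[1] = G$toffeeO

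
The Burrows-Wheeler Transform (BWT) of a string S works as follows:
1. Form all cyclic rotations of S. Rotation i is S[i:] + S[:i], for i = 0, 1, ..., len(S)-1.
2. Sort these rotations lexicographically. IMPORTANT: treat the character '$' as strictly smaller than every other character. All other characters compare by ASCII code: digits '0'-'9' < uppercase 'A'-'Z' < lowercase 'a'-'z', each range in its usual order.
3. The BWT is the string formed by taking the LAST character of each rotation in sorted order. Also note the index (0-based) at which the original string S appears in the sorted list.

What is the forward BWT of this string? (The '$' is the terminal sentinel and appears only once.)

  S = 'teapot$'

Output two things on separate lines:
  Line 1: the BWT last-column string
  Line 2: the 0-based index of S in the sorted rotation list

Answer: tetpao$
6

Derivation:
All 7 rotations (rotation i = S[i:]+S[:i]):
  rot[0] = teapot$
  rot[1] = eapot$t
  rot[2] = apot$te
  rot[3] = pot$tea
  rot[4] = ot$teap
  rot[5] = t$teapo
  rot[6] = $teapot
Sorted (with $ < everything):
  sorted[0] = $teapot  (last char: 't')
  sorted[1] = apot$te  (last char: 'e')
  sorted[2] = eapot$t  (last char: 't')
  sorted[3] = ot$teap  (last char: 'p')
  sorted[4] = pot$tea  (last char: 'a')
  sorted[5] = t$teapo  (last char: 'o')
  sorted[6] = teapot$  (last char: '$')
Last column: tetpao$
Original string S is at sorted index 6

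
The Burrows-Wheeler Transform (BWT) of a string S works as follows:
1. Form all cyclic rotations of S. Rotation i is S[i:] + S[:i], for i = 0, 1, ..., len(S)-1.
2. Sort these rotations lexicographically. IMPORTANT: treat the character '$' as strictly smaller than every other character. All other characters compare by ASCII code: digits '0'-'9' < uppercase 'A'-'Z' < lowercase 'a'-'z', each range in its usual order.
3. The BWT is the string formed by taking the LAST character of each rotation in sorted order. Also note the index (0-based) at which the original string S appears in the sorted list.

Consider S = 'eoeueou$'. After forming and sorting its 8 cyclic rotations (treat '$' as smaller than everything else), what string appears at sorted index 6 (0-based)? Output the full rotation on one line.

All 8 rotations (rotation i = S[i:]+S[:i]):
  rot[0] = eoeueou$
  rot[1] = oeueou$e
  rot[2] = eueou$eo
  rot[3] = ueou$eoe
  rot[4] = eou$eoeu
  rot[5] = ou$eoeue
  rot[6] = u$eoeueo
  rot[7] = $eoeueou
Sorted (with $ < everything):
  sorted[0] = $eoeueou
  sorted[1] = eoeueou$
  sorted[2] = eou$eoeu
  sorted[3] = eueou$eo
  sorted[4] = oeueou$e
  sorted[5] = ou$eoeue
  sorted[6] = u$eoeueo
  sorted[7] = ueou$eoe
sorted[6] = u$eoeueo

Answer: u$eoeueo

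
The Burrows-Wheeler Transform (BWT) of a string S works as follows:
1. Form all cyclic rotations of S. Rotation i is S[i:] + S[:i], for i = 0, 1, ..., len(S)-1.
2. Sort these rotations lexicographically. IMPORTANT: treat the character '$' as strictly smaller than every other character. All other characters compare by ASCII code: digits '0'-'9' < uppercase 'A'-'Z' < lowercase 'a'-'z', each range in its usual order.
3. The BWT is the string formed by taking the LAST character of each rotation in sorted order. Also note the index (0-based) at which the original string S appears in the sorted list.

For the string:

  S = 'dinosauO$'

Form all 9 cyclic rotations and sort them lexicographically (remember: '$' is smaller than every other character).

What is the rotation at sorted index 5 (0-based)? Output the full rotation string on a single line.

Answer: nosauO$di

Derivation:
All 9 rotations (rotation i = S[i:]+S[:i]):
  rot[0] = dinosauO$
  rot[1] = inosauO$d
  rot[2] = nosauO$di
  rot[3] = osauO$din
  rot[4] = sauO$dino
  rot[5] = auO$dinos
  rot[6] = uO$dinosa
  rot[7] = O$dinosau
  rot[8] = $dinosauO
Sorted (with $ < everything):
  sorted[0] = $dinosauO
  sorted[1] = O$dinosau
  sorted[2] = auO$dinos
  sorted[3] = dinosauO$
  sorted[4] = inosauO$d
  sorted[5] = nosauO$di
  sorted[6] = osauO$din
  sorted[7] = sauO$dino
  sorted[8] = uO$dinosa
sorted[5] = nosauO$di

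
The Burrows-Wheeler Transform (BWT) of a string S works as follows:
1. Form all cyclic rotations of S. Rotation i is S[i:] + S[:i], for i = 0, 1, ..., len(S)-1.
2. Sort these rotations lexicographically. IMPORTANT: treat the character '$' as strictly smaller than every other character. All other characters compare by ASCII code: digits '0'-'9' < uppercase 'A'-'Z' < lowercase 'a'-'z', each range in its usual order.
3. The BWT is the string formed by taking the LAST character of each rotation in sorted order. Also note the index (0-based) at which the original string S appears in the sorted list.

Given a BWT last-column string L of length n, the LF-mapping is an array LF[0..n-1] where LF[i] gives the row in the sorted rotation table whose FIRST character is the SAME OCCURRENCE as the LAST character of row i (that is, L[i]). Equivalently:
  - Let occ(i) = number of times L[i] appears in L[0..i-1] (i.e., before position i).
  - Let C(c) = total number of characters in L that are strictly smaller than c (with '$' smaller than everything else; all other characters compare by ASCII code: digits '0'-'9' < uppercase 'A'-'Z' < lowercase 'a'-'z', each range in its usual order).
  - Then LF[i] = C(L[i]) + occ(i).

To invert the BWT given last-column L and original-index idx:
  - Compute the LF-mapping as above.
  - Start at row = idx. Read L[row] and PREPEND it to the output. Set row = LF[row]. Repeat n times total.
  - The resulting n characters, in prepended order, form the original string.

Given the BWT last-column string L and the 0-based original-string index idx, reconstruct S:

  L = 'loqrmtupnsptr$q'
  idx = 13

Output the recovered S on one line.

LF mapping: 1 4 7 9 2 12 14 5 3 11 6 13 10 0 8
Walk LF starting at row 13, prepending L[row]:
  step 1: row=13, L[13]='$', prepend. Next row=LF[13]=0
  step 2: row=0, L[0]='l', prepend. Next row=LF[0]=1
  step 3: row=1, L[1]='o', prepend. Next row=LF[1]=4
  step 4: row=4, L[4]='m', prepend. Next row=LF[4]=2
  step 5: row=2, L[2]='q', prepend. Next row=LF[2]=7
  step 6: row=7, L[7]='p', prepend. Next row=LF[7]=5
  step 7: row=5, L[5]='t', prepend. Next row=LF[5]=12
  step 8: row=12, L[12]='r', prepend. Next row=LF[12]=10
  step 9: row=10, L[10]='p', prepend. Next row=LF[10]=6
  step 10: row=6, L[6]='u', prepend. Next row=LF[6]=14
  step 11: row=14, L[14]='q', prepend. Next row=LF[14]=8
  step 12: row=8, L[8]='n', prepend. Next row=LF[8]=3
  step 13: row=3, L[3]='r', prepend. Next row=LF[3]=9
  step 14: row=9, L[9]='s', prepend. Next row=LF[9]=11
  step 15: row=11, L[11]='t', prepend. Next row=LF[11]=13
Reversed output: tsrnquprtpqmol$

Answer: tsrnquprtpqmol$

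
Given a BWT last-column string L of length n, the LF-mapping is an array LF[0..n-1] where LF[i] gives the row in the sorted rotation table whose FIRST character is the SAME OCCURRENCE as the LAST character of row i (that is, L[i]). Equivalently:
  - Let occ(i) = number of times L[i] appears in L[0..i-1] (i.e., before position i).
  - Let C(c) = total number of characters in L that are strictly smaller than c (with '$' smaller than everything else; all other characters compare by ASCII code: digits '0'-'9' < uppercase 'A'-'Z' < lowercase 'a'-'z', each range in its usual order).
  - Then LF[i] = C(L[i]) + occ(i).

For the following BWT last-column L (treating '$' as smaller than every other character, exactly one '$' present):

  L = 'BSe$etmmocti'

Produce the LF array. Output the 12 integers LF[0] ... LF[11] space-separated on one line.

Char counts: '$':1, 'B':1, 'S':1, 'c':1, 'e':2, 'i':1, 'm':2, 'o':1, 't':2
C (first-col start): C('$')=0, C('B')=1, C('S')=2, C('c')=3, C('e')=4, C('i')=6, C('m')=7, C('o')=9, C('t')=10
L[0]='B': occ=0, LF[0]=C('B')+0=1+0=1
L[1]='S': occ=0, LF[1]=C('S')+0=2+0=2
L[2]='e': occ=0, LF[2]=C('e')+0=4+0=4
L[3]='$': occ=0, LF[3]=C('$')+0=0+0=0
L[4]='e': occ=1, LF[4]=C('e')+1=4+1=5
L[5]='t': occ=0, LF[5]=C('t')+0=10+0=10
L[6]='m': occ=0, LF[6]=C('m')+0=7+0=7
L[7]='m': occ=1, LF[7]=C('m')+1=7+1=8
L[8]='o': occ=0, LF[8]=C('o')+0=9+0=9
L[9]='c': occ=0, LF[9]=C('c')+0=3+0=3
L[10]='t': occ=1, LF[10]=C('t')+1=10+1=11
L[11]='i': occ=0, LF[11]=C('i')+0=6+0=6

Answer: 1 2 4 0 5 10 7 8 9 3 11 6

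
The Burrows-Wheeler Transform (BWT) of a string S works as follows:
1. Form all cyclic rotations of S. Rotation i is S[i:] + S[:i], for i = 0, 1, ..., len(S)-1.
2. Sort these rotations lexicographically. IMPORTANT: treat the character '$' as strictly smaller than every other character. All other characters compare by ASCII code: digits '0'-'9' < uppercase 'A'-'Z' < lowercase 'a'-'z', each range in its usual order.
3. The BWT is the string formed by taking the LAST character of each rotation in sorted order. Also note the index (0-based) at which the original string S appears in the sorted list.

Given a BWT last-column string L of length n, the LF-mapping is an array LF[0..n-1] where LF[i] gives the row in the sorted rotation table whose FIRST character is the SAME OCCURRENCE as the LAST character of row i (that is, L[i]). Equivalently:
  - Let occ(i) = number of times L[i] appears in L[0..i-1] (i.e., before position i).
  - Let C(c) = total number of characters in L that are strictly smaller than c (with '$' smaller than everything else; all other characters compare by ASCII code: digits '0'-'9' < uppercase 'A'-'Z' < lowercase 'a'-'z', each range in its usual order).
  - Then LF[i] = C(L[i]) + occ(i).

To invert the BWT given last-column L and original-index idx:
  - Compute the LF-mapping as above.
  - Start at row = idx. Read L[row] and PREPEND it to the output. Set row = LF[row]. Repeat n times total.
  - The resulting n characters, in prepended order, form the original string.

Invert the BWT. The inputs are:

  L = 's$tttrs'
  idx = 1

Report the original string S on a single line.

LF mapping: 2 0 4 5 6 1 3
Walk LF starting at row 1, prepending L[row]:
  step 1: row=1, L[1]='$', prepend. Next row=LF[1]=0
  step 2: row=0, L[0]='s', prepend. Next row=LF[0]=2
  step 3: row=2, L[2]='t', prepend. Next row=LF[2]=4
  step 4: row=4, L[4]='t', prepend. Next row=LF[4]=6
  step 5: row=6, L[6]='s', prepend. Next row=LF[6]=3
  step 6: row=3, L[3]='t', prepend. Next row=LF[3]=5
  step 7: row=5, L[5]='r', prepend. Next row=LF[5]=1
Reversed output: rtstts$

Answer: rtstts$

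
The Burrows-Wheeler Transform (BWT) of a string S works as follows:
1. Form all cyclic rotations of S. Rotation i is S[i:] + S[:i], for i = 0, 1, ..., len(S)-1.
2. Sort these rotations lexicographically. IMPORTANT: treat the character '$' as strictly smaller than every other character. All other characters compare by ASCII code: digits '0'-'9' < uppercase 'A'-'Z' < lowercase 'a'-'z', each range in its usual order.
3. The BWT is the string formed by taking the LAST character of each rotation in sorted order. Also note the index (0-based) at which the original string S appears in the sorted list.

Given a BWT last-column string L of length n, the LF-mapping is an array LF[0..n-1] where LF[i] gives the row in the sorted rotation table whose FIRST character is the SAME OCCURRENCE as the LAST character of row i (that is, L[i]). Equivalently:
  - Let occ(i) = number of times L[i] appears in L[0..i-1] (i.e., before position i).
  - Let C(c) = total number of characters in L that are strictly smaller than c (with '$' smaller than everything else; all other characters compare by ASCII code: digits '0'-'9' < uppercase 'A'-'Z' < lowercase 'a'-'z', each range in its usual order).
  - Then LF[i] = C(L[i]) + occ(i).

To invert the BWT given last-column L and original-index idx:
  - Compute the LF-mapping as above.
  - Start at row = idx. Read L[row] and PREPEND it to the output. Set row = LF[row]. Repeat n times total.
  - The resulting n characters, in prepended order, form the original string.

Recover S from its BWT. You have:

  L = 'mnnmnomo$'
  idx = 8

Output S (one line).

LF mapping: 1 4 5 2 6 7 3 8 0
Walk LF starting at row 8, prepending L[row]:
  step 1: row=8, L[8]='$', prepend. Next row=LF[8]=0
  step 2: row=0, L[0]='m', prepend. Next row=LF[0]=1
  step 3: row=1, L[1]='n', prepend. Next row=LF[1]=4
  step 4: row=4, L[4]='n', prepend. Next row=LF[4]=6
  step 5: row=6, L[6]='m', prepend. Next row=LF[6]=3
  step 6: row=3, L[3]='m', prepend. Next row=LF[3]=2
  step 7: row=2, L[2]='n', prepend. Next row=LF[2]=5
  step 8: row=5, L[5]='o', prepend. Next row=LF[5]=7
  step 9: row=7, L[7]='o', prepend. Next row=LF[7]=8
Reversed output: oonmmnnm$

Answer: oonmmnnm$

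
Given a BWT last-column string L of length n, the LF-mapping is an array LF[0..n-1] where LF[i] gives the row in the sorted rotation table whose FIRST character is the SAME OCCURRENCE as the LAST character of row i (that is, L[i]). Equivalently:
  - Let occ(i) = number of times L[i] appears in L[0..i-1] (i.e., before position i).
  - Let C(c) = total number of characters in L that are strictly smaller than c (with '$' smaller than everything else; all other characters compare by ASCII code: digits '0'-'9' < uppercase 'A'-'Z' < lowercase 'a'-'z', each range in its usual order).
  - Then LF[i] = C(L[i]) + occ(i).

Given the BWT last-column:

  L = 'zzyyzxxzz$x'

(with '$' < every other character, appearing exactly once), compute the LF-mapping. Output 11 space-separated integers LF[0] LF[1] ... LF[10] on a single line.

Answer: 6 7 4 5 8 1 2 9 10 0 3

Derivation:
Char counts: '$':1, 'x':3, 'y':2, 'z':5
C (first-col start): C('$')=0, C('x')=1, C('y')=4, C('z')=6
L[0]='z': occ=0, LF[0]=C('z')+0=6+0=6
L[1]='z': occ=1, LF[1]=C('z')+1=6+1=7
L[2]='y': occ=0, LF[2]=C('y')+0=4+0=4
L[3]='y': occ=1, LF[3]=C('y')+1=4+1=5
L[4]='z': occ=2, LF[4]=C('z')+2=6+2=8
L[5]='x': occ=0, LF[5]=C('x')+0=1+0=1
L[6]='x': occ=1, LF[6]=C('x')+1=1+1=2
L[7]='z': occ=3, LF[7]=C('z')+3=6+3=9
L[8]='z': occ=4, LF[8]=C('z')+4=6+4=10
L[9]='$': occ=0, LF[9]=C('$')+0=0+0=0
L[10]='x': occ=2, LF[10]=C('x')+2=1+2=3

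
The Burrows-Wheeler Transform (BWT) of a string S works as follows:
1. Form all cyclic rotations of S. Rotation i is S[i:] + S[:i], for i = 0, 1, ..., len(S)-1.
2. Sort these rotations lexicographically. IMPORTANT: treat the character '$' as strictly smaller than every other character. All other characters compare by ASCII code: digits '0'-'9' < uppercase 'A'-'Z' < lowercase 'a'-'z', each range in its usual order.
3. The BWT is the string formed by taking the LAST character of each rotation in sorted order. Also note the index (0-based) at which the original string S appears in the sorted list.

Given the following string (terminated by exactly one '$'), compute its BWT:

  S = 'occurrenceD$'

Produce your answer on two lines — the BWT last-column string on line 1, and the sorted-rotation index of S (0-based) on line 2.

Answer: Deonccre$ruc
8

Derivation:
All 12 rotations (rotation i = S[i:]+S[:i]):
  rot[0] = occurrenceD$
  rot[1] = ccurrenceD$o
  rot[2] = currenceD$oc
  rot[3] = urrenceD$occ
  rot[4] = rrenceD$occu
  rot[5] = renceD$occur
  rot[6] = enceD$occurr
  rot[7] = nceD$occurre
  rot[8] = ceD$occurren
  rot[9] = eD$occurrenc
  rot[10] = D$occurrence
  rot[11] = $occurrenceD
Sorted (with $ < everything):
  sorted[0] = $occurrenceD  (last char: 'D')
  sorted[1] = D$occurrence  (last char: 'e')
  sorted[2] = ccurrenceD$o  (last char: 'o')
  sorted[3] = ceD$occurren  (last char: 'n')
  sorted[4] = currenceD$oc  (last char: 'c')
  sorted[5] = eD$occurrenc  (last char: 'c')
  sorted[6] = enceD$occurr  (last char: 'r')
  sorted[7] = nceD$occurre  (last char: 'e')
  sorted[8] = occurrenceD$  (last char: '$')
  sorted[9] = renceD$occur  (last char: 'r')
  sorted[10] = rrenceD$occu  (last char: 'u')
  sorted[11] = urrenceD$occ  (last char: 'c')
Last column: Deonccre$ruc
Original string S is at sorted index 8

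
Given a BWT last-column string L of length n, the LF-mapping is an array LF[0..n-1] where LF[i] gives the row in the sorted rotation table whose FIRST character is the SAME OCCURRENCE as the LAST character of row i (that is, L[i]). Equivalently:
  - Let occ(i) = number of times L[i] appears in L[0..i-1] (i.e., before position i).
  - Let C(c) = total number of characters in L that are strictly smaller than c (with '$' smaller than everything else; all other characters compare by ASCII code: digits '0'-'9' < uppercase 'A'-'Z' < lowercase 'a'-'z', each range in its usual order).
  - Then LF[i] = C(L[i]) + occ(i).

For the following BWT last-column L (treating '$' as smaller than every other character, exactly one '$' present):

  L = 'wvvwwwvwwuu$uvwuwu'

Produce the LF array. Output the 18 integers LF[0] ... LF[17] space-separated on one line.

Char counts: '$':1, 'u':5, 'v':4, 'w':8
C (first-col start): C('$')=0, C('u')=1, C('v')=6, C('w')=10
L[0]='w': occ=0, LF[0]=C('w')+0=10+0=10
L[1]='v': occ=0, LF[1]=C('v')+0=6+0=6
L[2]='v': occ=1, LF[2]=C('v')+1=6+1=7
L[3]='w': occ=1, LF[3]=C('w')+1=10+1=11
L[4]='w': occ=2, LF[4]=C('w')+2=10+2=12
L[5]='w': occ=3, LF[5]=C('w')+3=10+3=13
L[6]='v': occ=2, LF[6]=C('v')+2=6+2=8
L[7]='w': occ=4, LF[7]=C('w')+4=10+4=14
L[8]='w': occ=5, LF[8]=C('w')+5=10+5=15
L[9]='u': occ=0, LF[9]=C('u')+0=1+0=1
L[10]='u': occ=1, LF[10]=C('u')+1=1+1=2
L[11]='$': occ=0, LF[11]=C('$')+0=0+0=0
L[12]='u': occ=2, LF[12]=C('u')+2=1+2=3
L[13]='v': occ=3, LF[13]=C('v')+3=6+3=9
L[14]='w': occ=6, LF[14]=C('w')+6=10+6=16
L[15]='u': occ=3, LF[15]=C('u')+3=1+3=4
L[16]='w': occ=7, LF[16]=C('w')+7=10+7=17
L[17]='u': occ=4, LF[17]=C('u')+4=1+4=5

Answer: 10 6 7 11 12 13 8 14 15 1 2 0 3 9 16 4 17 5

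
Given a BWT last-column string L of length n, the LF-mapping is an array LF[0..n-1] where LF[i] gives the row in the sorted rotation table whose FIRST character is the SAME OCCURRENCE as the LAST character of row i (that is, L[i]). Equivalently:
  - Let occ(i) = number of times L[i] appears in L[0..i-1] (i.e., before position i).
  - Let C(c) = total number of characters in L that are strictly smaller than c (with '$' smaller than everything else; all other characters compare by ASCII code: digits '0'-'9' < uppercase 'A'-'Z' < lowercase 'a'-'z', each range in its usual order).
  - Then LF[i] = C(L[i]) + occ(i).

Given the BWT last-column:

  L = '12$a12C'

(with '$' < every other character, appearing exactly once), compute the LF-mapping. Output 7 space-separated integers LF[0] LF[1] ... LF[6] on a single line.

Answer: 1 3 0 6 2 4 5

Derivation:
Char counts: '$':1, '1':2, '2':2, 'C':1, 'a':1
C (first-col start): C('$')=0, C('1')=1, C('2')=3, C('C')=5, C('a')=6
L[0]='1': occ=0, LF[0]=C('1')+0=1+0=1
L[1]='2': occ=0, LF[1]=C('2')+0=3+0=3
L[2]='$': occ=0, LF[2]=C('$')+0=0+0=0
L[3]='a': occ=0, LF[3]=C('a')+0=6+0=6
L[4]='1': occ=1, LF[4]=C('1')+1=1+1=2
L[5]='2': occ=1, LF[5]=C('2')+1=3+1=4
L[6]='C': occ=0, LF[6]=C('C')+0=5+0=5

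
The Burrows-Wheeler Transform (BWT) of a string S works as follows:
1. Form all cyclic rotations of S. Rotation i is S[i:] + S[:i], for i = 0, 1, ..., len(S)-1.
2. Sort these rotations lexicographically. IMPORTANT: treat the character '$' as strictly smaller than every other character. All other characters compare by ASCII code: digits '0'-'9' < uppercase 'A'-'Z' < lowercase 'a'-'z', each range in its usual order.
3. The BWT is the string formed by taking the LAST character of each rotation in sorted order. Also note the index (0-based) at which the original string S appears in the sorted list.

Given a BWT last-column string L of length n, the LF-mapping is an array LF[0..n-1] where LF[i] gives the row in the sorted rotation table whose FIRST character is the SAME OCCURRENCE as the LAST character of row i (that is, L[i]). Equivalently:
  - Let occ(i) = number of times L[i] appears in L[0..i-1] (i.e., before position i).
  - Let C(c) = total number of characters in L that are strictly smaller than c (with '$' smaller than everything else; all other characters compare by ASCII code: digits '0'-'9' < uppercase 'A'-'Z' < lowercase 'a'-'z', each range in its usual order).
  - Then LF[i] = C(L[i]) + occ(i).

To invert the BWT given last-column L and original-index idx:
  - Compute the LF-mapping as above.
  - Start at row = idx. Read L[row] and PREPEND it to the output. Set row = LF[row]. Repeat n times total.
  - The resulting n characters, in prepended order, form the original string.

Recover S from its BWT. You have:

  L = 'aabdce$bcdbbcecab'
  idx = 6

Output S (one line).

Answer: bcbedaebbccdcbaa$

Derivation:
LF mapping: 1 2 4 13 9 15 0 5 10 14 6 7 11 16 12 3 8
Walk LF starting at row 6, prepending L[row]:
  step 1: row=6, L[6]='$', prepend. Next row=LF[6]=0
  step 2: row=0, L[0]='a', prepend. Next row=LF[0]=1
  step 3: row=1, L[1]='a', prepend. Next row=LF[1]=2
  step 4: row=2, L[2]='b', prepend. Next row=LF[2]=4
  step 5: row=4, L[4]='c', prepend. Next row=LF[4]=9
  step 6: row=9, L[9]='d', prepend. Next row=LF[9]=14
  step 7: row=14, L[14]='c', prepend. Next row=LF[14]=12
  step 8: row=12, L[12]='c', prepend. Next row=LF[12]=11
  step 9: row=11, L[11]='b', prepend. Next row=LF[11]=7
  step 10: row=7, L[7]='b', prepend. Next row=LF[7]=5
  step 11: row=5, L[5]='e', prepend. Next row=LF[5]=15
  step 12: row=15, L[15]='a', prepend. Next row=LF[15]=3
  step 13: row=3, L[3]='d', prepend. Next row=LF[3]=13
  step 14: row=13, L[13]='e', prepend. Next row=LF[13]=16
  step 15: row=16, L[16]='b', prepend. Next row=LF[16]=8
  step 16: row=8, L[8]='c', prepend. Next row=LF[8]=10
  step 17: row=10, L[10]='b', prepend. Next row=LF[10]=6
Reversed output: bcbedaebbccdcbaa$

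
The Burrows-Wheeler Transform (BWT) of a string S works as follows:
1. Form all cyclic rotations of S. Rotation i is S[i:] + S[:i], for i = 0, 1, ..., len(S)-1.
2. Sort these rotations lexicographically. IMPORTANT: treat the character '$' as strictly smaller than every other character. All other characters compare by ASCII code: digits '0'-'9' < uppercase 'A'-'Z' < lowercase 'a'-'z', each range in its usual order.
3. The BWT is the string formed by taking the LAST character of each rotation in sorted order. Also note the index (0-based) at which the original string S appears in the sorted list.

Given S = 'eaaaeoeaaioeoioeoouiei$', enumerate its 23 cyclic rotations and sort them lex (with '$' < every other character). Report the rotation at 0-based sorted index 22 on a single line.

All 23 rotations (rotation i = S[i:]+S[:i]):
  rot[0] = eaaaeoeaaioeoioeoouiei$
  rot[1] = aaaeoeaaioeoioeoouiei$e
  rot[2] = aaeoeaaioeoioeoouiei$ea
  rot[3] = aeoeaaioeoioeoouiei$eaa
  rot[4] = eoeaaioeoioeoouiei$eaaa
  rot[5] = oeaaioeoioeoouiei$eaaae
  rot[6] = eaaioeoioeoouiei$eaaaeo
  rot[7] = aaioeoioeoouiei$eaaaeoe
  rot[8] = aioeoioeoouiei$eaaaeoea
  rot[9] = ioeoioeoouiei$eaaaeoeaa
  rot[10] = oeoioeoouiei$eaaaeoeaai
  rot[11] = eoioeoouiei$eaaaeoeaaio
  rot[12] = oioeoouiei$eaaaeoeaaioe
  rot[13] = ioeoouiei$eaaaeoeaaioeo
  rot[14] = oeoouiei$eaaaeoeaaioeoi
  rot[15] = eoouiei$eaaaeoeaaioeoio
  rot[16] = oouiei$eaaaeoeaaioeoioe
  rot[17] = ouiei$eaaaeoeaaioeoioeo
  rot[18] = uiei$eaaaeoeaaioeoioeoo
  rot[19] = iei$eaaaeoeaaioeoioeoou
  rot[20] = ei$eaaaeoeaaioeoioeooui
  rot[21] = i$eaaaeoeaaioeoioeoouie
  rot[22] = $eaaaeoeaaioeoioeoouiei
Sorted (with $ < everything):
  sorted[0] = $eaaaeoeaaioeoioeoouiei
  sorted[1] = aaaeoeaaioeoioeoouiei$e
  sorted[2] = aaeoeaaioeoioeoouiei$ea
  sorted[3] = aaioeoioeoouiei$eaaaeoe
  sorted[4] = aeoeaaioeoioeoouiei$eaa
  sorted[5] = aioeoioeoouiei$eaaaeoea
  sorted[6] = eaaaeoeaaioeoioeoouiei$
  sorted[7] = eaaioeoioeoouiei$eaaaeo
  sorted[8] = ei$eaaaeoeaaioeoioeooui
  sorted[9] = eoeaaioeoioeoouiei$eaaa
  sorted[10] = eoioeoouiei$eaaaeoeaaio
  sorted[11] = eoouiei$eaaaeoeaaioeoio
  sorted[12] = i$eaaaeoeaaioeoioeoouie
  sorted[13] = iei$eaaaeoeaaioeoioeoou
  sorted[14] = ioeoioeoouiei$eaaaeoeaa
  sorted[15] = ioeoouiei$eaaaeoeaaioeo
  sorted[16] = oeaaioeoioeoouiei$eaaae
  sorted[17] = oeoioeoouiei$eaaaeoeaai
  sorted[18] = oeoouiei$eaaaeoeaaioeoi
  sorted[19] = oioeoouiei$eaaaeoeaaioe
  sorted[20] = oouiei$eaaaeoeaaioeoioe
  sorted[21] = ouiei$eaaaeoeaaioeoioeo
  sorted[22] = uiei$eaaaeoeaaioeoioeoo
sorted[22] = uiei$eaaaeoeaaioeoioeoo

Answer: uiei$eaaaeoeaaioeoioeoo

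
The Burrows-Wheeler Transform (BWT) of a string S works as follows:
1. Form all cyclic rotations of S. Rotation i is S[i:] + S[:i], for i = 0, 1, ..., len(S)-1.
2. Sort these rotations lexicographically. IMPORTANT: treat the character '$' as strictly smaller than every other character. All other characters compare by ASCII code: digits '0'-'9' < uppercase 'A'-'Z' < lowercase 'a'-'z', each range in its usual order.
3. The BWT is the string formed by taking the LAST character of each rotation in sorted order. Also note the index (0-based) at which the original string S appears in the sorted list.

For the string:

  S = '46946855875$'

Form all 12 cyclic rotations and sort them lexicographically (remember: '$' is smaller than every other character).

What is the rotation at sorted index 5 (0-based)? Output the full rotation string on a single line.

Answer: 5875$4694685

Derivation:
All 12 rotations (rotation i = S[i:]+S[:i]):
  rot[0] = 46946855875$
  rot[1] = 6946855875$4
  rot[2] = 946855875$46
  rot[3] = 46855875$469
  rot[4] = 6855875$4694
  rot[5] = 855875$46946
  rot[6] = 55875$469468
  rot[7] = 5875$4694685
  rot[8] = 875$46946855
  rot[9] = 75$469468558
  rot[10] = 5$4694685587
  rot[11] = $46946855875
Sorted (with $ < everything):
  sorted[0] = $46946855875
  sorted[1] = 46855875$469
  sorted[2] = 46946855875$
  sorted[3] = 5$4694685587
  sorted[4] = 55875$469468
  sorted[5] = 5875$4694685
  sorted[6] = 6855875$4694
  sorted[7] = 6946855875$4
  sorted[8] = 75$469468558
  sorted[9] = 855875$46946
  sorted[10] = 875$46946855
  sorted[11] = 946855875$46
sorted[5] = 5875$4694685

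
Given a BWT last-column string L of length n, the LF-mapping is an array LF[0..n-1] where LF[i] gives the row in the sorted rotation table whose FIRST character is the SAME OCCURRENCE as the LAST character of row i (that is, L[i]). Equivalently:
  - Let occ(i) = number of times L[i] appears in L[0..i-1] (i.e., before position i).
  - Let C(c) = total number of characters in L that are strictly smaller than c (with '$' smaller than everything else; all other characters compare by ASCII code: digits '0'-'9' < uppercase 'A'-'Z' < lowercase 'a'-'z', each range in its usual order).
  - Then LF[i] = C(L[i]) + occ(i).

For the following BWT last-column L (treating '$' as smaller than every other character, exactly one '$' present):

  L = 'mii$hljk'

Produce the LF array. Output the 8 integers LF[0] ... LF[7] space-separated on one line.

Char counts: '$':1, 'h':1, 'i':2, 'j':1, 'k':1, 'l':1, 'm':1
C (first-col start): C('$')=0, C('h')=1, C('i')=2, C('j')=4, C('k')=5, C('l')=6, C('m')=7
L[0]='m': occ=0, LF[0]=C('m')+0=7+0=7
L[1]='i': occ=0, LF[1]=C('i')+0=2+0=2
L[2]='i': occ=1, LF[2]=C('i')+1=2+1=3
L[3]='$': occ=0, LF[3]=C('$')+0=0+0=0
L[4]='h': occ=0, LF[4]=C('h')+0=1+0=1
L[5]='l': occ=0, LF[5]=C('l')+0=6+0=6
L[6]='j': occ=0, LF[6]=C('j')+0=4+0=4
L[7]='k': occ=0, LF[7]=C('k')+0=5+0=5

Answer: 7 2 3 0 1 6 4 5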